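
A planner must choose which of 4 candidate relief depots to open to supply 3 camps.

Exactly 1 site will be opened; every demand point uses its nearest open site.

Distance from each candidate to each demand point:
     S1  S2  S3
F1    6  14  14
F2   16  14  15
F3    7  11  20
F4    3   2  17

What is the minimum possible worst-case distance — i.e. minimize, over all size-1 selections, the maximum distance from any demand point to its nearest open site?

14

Open {F1}.
  Farthest demand point is S2 at distance 14 (to F1); all others are ≤ 14.
With {F2} the worst case is 16.
With {F4} the worst case is 17.
No size-1 selection achieves below 14.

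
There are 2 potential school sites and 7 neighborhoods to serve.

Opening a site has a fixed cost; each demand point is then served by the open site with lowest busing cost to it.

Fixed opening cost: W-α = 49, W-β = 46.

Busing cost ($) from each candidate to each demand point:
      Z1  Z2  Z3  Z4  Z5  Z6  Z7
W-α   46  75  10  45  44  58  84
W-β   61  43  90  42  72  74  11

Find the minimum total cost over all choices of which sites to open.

349

Open {W-α, W-β}: assign each demand point to its cheapest open site.
  Z1→W-α 46, Z2→W-β 43, Z3→W-α 10, Z4→W-β 42, Z5→W-α 44, Z6→W-α 58, Z7→W-β 11
  busing cost 254, fixed 95 → total 349.
Compare {W-α}: busing cost 362 + fixed 49 = 411.
Compare {W-β}: busing cost 393 + fixed 46 = 439.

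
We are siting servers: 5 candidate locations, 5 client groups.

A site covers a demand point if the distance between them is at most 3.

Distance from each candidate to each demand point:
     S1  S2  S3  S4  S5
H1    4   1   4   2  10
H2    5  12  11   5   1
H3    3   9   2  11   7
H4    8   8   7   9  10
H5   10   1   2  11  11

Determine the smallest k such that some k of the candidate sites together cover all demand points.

Coverage sets (demand points within 3 of each site):
  H1: {S2, S4}
  H2: {S5}
  H3: {S1, S3}
  H4: {}
  H5: {S2, S3}
No 2 sites suffice: every size-2 union leaves at least one demand point uncovered.
But {H1, H2, H3} covers everything, so the minimum is 3.

3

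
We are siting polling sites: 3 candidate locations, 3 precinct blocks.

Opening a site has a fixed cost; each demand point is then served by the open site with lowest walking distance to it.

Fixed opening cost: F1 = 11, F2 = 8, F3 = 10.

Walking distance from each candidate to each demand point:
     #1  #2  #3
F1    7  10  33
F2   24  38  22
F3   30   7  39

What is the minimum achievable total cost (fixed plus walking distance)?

Open {F1, F2}: assign each demand point to its cheapest open site.
  #1→F1 7, #2→F1 10, #3→F2 22
  walking distance 39, fixed 19 → total 58.
Compare {F1}: walking distance 50 + fixed 11 = 61.
Compare {F1, F2, F3}: walking distance 36 + fixed 29 = 65.
Compare {F1, F3}: walking distance 47 + fixed 21 = 68.
All other subsets cost ≥ 61. Minimum total cost: 58.

58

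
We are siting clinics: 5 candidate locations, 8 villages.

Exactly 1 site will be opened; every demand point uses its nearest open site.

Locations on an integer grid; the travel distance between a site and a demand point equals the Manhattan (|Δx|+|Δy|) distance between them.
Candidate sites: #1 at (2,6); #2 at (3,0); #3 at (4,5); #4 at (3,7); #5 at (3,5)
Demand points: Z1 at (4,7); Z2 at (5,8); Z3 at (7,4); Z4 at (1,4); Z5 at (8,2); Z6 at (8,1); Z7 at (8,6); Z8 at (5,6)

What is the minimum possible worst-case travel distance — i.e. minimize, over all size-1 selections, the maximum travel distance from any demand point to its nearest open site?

Open {#3}.
  Farthest demand point is Z6 at travel distance 8 (to #3); all others are ≤ 8.
With {#5} the worst case is 9.
With {#1} the worst case is 11.
No size-1 selection achieves below 8.

8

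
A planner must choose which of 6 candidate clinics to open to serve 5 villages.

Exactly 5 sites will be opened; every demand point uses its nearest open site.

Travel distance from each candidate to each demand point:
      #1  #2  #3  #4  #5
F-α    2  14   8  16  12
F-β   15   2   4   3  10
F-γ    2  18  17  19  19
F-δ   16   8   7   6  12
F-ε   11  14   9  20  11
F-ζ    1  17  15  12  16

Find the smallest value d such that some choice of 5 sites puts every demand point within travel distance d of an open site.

10

Open {F-α, F-β, F-γ, F-δ, F-ε}.
  Farthest demand point is #5 at travel distance 10 (to F-β); all others are ≤ 10.
With {F-α, F-β, F-γ, F-δ, F-ζ} the worst case is 10.
With {F-α, F-β, F-γ, F-ε, F-ζ} the worst case is 10.
No size-5 selection achieves below 10.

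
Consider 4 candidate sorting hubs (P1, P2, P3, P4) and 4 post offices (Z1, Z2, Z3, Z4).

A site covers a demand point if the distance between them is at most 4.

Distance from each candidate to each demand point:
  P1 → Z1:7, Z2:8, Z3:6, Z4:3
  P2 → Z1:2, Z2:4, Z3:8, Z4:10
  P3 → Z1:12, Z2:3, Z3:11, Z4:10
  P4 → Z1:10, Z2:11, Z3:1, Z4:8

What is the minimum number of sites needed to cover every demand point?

3

Coverage sets (demand points within 4 of each site):
  P1: {Z4}
  P2: {Z1, Z2}
  P3: {Z2}
  P4: {Z3}
No 2 sites suffice: every size-2 union leaves at least one demand point uncovered.
But {P1, P2, P4} covers everything, so the minimum is 3.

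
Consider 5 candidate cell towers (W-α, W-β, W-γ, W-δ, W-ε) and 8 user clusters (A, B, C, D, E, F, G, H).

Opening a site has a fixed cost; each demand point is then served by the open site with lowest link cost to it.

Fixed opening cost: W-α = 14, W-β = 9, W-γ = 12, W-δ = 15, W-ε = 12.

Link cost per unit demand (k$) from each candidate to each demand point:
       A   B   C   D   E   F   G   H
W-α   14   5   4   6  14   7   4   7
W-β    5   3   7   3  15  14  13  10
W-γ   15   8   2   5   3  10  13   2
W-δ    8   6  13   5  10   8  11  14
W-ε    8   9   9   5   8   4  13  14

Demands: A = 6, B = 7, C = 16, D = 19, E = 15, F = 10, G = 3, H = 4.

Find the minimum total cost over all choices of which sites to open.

Open {W-α, W-β, W-γ, W-ε}: assign each demand point to its cheapest open site.
  A→W-β 6×5=30, B→W-β 7×3=21, C→W-γ 16×2=32, D→W-β 19×3=57, E→W-γ 15×3=45, F→W-ε 10×4=40, G→W-α 3×4=12, H→W-γ 4×2=8
  link cost 245, fixed 47 → total 292.
Compare {W-β, W-γ, W-ε}: link cost 272 + fixed 33 = 305.
Compare {W-α, W-β, W-γ, W-δ, W-ε}: link cost 245 + fixed 62 = 307.
Compare {W-α, W-β, W-γ}: link cost 275 + fixed 35 = 310.
All other subsets cost ≥ 305. Minimum total cost: 292.

292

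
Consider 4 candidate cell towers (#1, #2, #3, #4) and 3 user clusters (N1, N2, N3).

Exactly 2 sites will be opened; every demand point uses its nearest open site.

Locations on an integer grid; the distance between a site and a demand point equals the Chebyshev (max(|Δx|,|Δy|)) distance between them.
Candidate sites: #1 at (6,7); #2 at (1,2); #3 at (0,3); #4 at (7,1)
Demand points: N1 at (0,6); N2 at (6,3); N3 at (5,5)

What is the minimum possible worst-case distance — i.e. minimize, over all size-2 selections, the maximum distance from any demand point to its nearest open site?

Open {#1, #2}.
  Farthest demand point is N1 at distance 4 (to #2); all others are ≤ 4.
With {#1, #3} the worst case is 4.
With {#2, #4} the worst case is 4.
No size-2 selection achieves below 4.

4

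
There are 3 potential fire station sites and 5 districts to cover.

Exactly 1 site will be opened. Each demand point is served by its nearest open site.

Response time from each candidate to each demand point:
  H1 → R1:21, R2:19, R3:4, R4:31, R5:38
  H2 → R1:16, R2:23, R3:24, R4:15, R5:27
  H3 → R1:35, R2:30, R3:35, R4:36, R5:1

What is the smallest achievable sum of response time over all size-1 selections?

105

Open {H2}.
  R1→H2 16, R2→H2 23, R3→H2 24, R4→H2 15, R5→H2 27  ⇒ total 105.
Compare {H1}: total 113.
Compare {H3}: total 137.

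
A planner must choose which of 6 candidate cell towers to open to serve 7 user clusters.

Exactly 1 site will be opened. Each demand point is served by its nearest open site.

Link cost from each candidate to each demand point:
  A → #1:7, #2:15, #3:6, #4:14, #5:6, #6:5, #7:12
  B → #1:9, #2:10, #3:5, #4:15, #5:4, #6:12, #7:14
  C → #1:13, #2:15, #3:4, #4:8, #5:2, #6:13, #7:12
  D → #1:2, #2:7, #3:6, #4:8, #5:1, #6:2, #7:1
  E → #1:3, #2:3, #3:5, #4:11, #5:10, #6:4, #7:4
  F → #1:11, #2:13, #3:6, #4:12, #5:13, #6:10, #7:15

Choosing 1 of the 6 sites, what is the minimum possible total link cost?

27

Open {D}.
  #1→D 2, #2→D 7, #3→D 6, #4→D 8, #5→D 1, #6→D 2, #7→D 1  ⇒ total 27.
Compare {E}: total 40.
Compare {A}: total 65.
No size-1 selection does better; minimum is 27.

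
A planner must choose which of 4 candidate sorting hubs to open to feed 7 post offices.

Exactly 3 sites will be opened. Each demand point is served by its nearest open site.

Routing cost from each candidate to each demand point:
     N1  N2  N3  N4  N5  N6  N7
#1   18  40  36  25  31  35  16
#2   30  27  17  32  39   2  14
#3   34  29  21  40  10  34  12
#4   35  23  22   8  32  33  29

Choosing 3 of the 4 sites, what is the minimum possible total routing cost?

102

Open {#2, #3, #4}.
  N1→#2 30, N2→#4 23, N3→#2 17, N4→#4 8, N5→#3 10, N6→#2 2, N7→#3 12  ⇒ total 102.
Compare {#1, #2, #3}: total 111.
Compare {#1, #2, #4}: total 113.
No size-3 selection does better; minimum is 102.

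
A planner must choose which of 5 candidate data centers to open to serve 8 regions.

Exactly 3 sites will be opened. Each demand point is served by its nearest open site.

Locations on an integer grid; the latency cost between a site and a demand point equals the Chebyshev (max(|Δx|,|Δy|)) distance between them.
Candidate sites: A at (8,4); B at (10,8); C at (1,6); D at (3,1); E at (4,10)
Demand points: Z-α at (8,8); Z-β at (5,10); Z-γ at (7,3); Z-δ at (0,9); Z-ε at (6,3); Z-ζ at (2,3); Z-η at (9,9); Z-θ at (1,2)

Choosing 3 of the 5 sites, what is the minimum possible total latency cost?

Open {B, D, E}.
  Z-α→B 2, Z-β→E 1, Z-γ→D 4, Z-δ→E 4, Z-ε→D 3, Z-ζ→D 2, Z-η→B 1, Z-θ→D 2  ⇒ total 19.
Compare {A, B, C}: total 20.
Compare {A, D, E}: total 21.
No size-3 selection does better; minimum is 19.

19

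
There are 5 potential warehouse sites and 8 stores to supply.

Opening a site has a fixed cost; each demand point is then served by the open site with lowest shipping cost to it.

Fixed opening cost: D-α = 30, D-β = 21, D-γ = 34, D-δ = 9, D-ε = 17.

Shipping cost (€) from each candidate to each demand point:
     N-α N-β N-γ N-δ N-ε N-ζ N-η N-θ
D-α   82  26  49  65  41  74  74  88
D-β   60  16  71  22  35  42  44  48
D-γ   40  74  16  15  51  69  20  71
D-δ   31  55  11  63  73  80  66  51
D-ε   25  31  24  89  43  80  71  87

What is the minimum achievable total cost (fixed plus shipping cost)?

Open {D-β, D-δ}: assign each demand point to its cheapest open site.
  N-α→D-δ 31, N-β→D-β 16, N-γ→D-δ 11, N-δ→D-β 22, N-ε→D-β 35, N-ζ→D-β 42, N-η→D-β 44, N-θ→D-β 48
  shipping cost 249, fixed 30 → total 279.
Compare {D-β, D-γ, D-δ}: shipping cost 218 + fixed 64 = 282.
Compare {D-β, D-γ}: shipping cost 232 + fixed 55 = 287.
Compare {D-β, D-γ, D-ε}: shipping cost 217 + fixed 72 = 289.
All other subsets cost ≥ 282. Minimum total cost: 279.

279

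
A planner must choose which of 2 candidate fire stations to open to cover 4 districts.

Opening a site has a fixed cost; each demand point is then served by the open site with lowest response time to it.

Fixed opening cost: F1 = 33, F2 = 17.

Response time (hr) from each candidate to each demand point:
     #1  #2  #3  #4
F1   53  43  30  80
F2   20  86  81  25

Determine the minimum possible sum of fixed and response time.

168

Open {F1, F2}: assign each demand point to its cheapest open site.
  #1→F2 20, #2→F1 43, #3→F1 30, #4→F2 25
  response time 118, fixed 50 → total 168.
Compare {F2}: response time 212 + fixed 17 = 229.
Compare {F1}: response time 206 + fixed 33 = 239.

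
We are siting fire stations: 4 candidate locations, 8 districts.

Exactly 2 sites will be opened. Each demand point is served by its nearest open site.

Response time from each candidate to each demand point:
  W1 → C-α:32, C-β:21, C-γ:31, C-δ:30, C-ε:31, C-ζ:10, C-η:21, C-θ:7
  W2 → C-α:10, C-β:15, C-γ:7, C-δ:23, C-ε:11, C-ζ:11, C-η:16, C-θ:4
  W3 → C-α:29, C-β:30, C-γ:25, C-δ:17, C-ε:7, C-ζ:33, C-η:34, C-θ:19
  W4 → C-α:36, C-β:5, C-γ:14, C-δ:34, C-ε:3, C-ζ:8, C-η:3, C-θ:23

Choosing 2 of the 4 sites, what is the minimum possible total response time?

63

Open {W2, W4}.
  C-α→W2 10, C-β→W4 5, C-γ→W2 7, C-δ→W2 23, C-ε→W4 3, C-ζ→W4 8, C-η→W4 3, C-θ→W2 4  ⇒ total 63.
Compare {W2, W3}: total 87.
Compare {W1, W2}: total 96.
No size-2 selection does better; minimum is 63.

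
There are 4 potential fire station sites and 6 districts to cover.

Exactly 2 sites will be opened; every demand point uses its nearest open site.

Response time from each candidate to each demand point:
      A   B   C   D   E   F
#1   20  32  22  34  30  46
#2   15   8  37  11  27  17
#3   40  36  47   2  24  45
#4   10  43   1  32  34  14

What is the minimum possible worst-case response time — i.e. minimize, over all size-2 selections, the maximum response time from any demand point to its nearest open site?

Open {#1, #2}.
  Farthest demand point is E at response time 27 (to #2); all others are ≤ 27.
With {#2, #4} the worst case is 27.
With {#1, #4} the worst case is 32.
No size-2 selection achieves below 27.

27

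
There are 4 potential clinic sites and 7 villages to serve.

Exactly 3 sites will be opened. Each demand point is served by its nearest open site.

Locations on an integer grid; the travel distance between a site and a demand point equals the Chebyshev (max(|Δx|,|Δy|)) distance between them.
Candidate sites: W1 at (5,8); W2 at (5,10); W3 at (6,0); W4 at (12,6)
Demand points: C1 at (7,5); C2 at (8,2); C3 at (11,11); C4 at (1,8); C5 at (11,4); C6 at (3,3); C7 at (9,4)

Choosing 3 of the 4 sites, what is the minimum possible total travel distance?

Open {W1, W3, W4}.
  C1→W1 3, C2→W3 2, C3→W4 5, C4→W1 4, C5→W4 2, C6→W3 3, C7→W4 3  ⇒ total 22.
Compare {W2, W3, W4}: total 24.
Compare {W1, W2, W4}: total 26.
No size-3 selection does better; minimum is 22.

22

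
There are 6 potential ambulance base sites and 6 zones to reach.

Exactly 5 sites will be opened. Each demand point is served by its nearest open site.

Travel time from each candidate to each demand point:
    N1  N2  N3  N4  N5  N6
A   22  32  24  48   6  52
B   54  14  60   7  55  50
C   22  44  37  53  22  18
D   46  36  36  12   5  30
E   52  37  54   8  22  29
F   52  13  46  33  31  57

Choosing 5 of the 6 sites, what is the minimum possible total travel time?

Open {A, B, C, D, F}.
  N1→A 22, N2→F 13, N3→A 24, N4→B 7, N5→D 5, N6→C 18  ⇒ total 89.
Compare {A, B, C, D, E}: total 90.
Compare {A, B, C, E, F}: total 90.
No size-5 selection does better; minimum is 89.

89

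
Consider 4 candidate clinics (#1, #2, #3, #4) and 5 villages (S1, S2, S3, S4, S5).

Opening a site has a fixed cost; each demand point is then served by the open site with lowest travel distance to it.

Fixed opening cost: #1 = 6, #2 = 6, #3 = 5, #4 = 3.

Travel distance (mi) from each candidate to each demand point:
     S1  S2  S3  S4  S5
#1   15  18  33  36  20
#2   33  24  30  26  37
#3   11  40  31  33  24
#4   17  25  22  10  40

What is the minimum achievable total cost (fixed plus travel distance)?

Open {#1, #4}: assign each demand point to its cheapest open site.
  S1→#1 15, S2→#1 18, S3→#4 22, S4→#4 10, S5→#1 20
  travel distance 85, fixed 9 → total 94.
Compare {#1, #3, #4}: travel distance 81 + fixed 14 = 95.
Compare {#3, #4}: travel distance 92 + fixed 8 = 100.
Compare {#1, #2, #4}: travel distance 85 + fixed 15 = 100.
All other subsets cost ≥ 95. Minimum total cost: 94.

94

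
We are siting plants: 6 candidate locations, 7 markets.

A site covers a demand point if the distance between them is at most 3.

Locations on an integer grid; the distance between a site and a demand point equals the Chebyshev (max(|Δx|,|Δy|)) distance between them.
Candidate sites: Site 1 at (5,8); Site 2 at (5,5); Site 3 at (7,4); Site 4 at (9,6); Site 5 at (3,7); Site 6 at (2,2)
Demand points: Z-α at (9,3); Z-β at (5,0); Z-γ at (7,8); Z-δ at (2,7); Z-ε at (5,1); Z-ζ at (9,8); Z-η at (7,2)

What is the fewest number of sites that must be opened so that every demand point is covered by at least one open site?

3

Coverage sets (demand points within 3 of each site):
  Site 1: {Z-γ, Z-δ}
  Site 2: {Z-γ, Z-δ, Z-η}
  Site 3: {Z-α, Z-ε, Z-η}
  Site 4: {Z-α, Z-γ, Z-ζ}
  Site 5: {Z-δ}
  Site 6: {Z-β, Z-ε}
No 2 sites suffice: every size-2 union leaves at least one demand point uncovered.
But {Site 2, Site 4, Site 6} covers everything, so the minimum is 3.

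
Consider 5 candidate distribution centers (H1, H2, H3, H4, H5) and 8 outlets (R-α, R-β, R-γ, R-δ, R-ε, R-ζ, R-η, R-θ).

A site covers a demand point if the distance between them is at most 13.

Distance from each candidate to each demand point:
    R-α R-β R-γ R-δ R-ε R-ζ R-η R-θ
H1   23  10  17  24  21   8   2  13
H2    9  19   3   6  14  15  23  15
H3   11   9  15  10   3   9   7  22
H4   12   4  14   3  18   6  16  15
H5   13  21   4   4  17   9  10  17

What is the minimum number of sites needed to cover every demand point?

Coverage sets (demand points within 13 of each site):
  H1: {R-β, R-ζ, R-η, R-θ}
  H2: {R-α, R-γ, R-δ}
  H3: {R-α, R-β, R-δ, R-ε, R-ζ, R-η}
  H4: {R-α, R-β, R-δ, R-ζ}
  H5: {R-α, R-γ, R-δ, R-ζ, R-η}
No 2 sites suffice: every size-2 union leaves at least one demand point uncovered.
But {H1, H2, H3} covers everything, so the minimum is 3.

3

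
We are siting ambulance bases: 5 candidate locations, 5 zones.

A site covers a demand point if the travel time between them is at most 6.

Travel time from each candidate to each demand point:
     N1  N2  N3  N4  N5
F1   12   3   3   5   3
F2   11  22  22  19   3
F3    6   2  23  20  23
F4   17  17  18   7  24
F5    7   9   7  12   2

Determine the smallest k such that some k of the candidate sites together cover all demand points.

2

Coverage sets (demand points within 6 of each site):
  F1: {N2, N3, N4, N5}
  F2: {N5}
  F3: {N1, N2}
  F4: {}
  F5: {N5}
No single site covers all 5 demand points.
But {F1, F3} covers everything, so the minimum is 2.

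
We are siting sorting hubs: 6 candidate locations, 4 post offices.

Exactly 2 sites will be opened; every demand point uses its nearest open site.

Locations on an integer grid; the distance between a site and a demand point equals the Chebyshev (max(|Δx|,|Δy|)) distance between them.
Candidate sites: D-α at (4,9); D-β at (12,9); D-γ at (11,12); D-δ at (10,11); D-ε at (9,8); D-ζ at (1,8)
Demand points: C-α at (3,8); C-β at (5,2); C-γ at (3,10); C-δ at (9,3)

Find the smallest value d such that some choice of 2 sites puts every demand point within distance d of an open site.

6

Open {D-α, D-ε}.
  Farthest demand point is C-β at distance 6 (to D-ε); all others are ≤ 6.
With {D-α, D-ζ} the worst case is 6.
With {D-β, D-ε} the worst case is 6.
No size-2 selection achieves below 6.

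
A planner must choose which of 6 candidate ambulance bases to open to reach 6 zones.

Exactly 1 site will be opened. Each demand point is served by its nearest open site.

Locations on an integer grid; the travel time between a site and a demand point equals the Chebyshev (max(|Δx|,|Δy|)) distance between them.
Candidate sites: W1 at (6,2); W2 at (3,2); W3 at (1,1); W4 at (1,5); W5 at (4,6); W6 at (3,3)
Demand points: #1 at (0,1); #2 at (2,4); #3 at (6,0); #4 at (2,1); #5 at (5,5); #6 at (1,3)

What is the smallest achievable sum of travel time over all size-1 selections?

13

Open {W6}.
  #1→W6 3, #2→W6 1, #3→W6 3, #4→W6 2, #5→W6 2, #6→W6 2  ⇒ total 13.
Compare {W2}: total 14.
Compare {W3}: total 16.
No size-1 selection does better; minimum is 13.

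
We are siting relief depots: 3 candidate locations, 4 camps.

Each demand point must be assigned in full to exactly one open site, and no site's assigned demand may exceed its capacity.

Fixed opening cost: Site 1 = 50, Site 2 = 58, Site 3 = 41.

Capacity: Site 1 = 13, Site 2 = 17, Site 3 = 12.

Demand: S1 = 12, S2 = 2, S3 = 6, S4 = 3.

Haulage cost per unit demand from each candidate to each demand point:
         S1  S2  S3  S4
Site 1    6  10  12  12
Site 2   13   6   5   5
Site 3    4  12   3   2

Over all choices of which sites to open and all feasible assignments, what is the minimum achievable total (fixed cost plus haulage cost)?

Open {Site 2, Site 3}; cheapest assignment that respects the capacities:
  Site 2 (cap 17, load 11): S2, S3, S4 — cost 2×6 + 6×5 + 3×5 = 57
  Site 3 (cap 12, load 12): S1 — cost 12×4 = 48
  Shipping 105, fixed 99 → total 204.
  Any other capacity-feasible assignment to {Site 2, Site 3} ships for at least 105.
Compare {Site 1, Site 3}: its best feasible assignment gives total 211.
Compare {Site 1, Site 2}: its best feasible assignment gives total 237.
Every other set of open sites that can feasibly serve all demand totals ≥ 211 even under its best assignment. Minimum: 204.

204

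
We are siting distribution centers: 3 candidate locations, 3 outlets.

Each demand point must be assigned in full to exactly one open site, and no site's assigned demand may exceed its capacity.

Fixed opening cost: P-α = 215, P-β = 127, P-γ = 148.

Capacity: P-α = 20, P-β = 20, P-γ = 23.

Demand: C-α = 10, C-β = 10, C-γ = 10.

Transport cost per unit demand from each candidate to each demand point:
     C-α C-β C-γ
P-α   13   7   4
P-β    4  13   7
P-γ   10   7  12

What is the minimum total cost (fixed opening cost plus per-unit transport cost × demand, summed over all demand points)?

455

Open {P-β, P-γ}; cheapest assignment that respects the capacities:
  P-β (cap 20, load 20): C-α, C-γ — cost 10×4 + 10×7 = 110
  P-γ (cap 23, load 10): C-β — cost 10×7 = 70
  Shipping 180, fixed 275 → total 455.
  Any other capacity-feasible assignment to {P-β, P-γ} ships for at least 180.
Compare {P-α, P-β}: its best feasible assignment gives total 492.
Compare {P-α, P-γ}: its best feasible assignment gives total 573.
Every other set of open sites that can feasibly serve all demand totals ≥ 492 even under its best assignment. Minimum: 455.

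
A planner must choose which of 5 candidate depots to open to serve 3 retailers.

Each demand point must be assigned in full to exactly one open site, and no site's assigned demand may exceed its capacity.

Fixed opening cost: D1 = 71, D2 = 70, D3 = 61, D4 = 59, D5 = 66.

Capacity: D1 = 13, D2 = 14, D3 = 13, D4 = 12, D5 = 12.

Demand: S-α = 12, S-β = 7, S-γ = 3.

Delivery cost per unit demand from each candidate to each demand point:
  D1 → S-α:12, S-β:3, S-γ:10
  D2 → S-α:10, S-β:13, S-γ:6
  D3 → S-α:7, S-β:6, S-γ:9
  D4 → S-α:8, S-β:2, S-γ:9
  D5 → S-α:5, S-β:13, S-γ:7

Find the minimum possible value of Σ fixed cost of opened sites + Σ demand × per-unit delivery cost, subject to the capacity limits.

226

Open {D4, D5}; cheapest assignment that respects the capacities:
  D4 (cap 12, load 10): S-β, S-γ — cost 7×2 + 3×9 = 41
  D5 (cap 12, load 12): S-α — cost 12×5 = 60
  Shipping 101, fixed 125 → total 226.
  Any other capacity-feasible assignment to {D4, D5} ships for at least 101.
Compare {D3, D4}: its best feasible assignment gives total 245.
Compare {D1, D5}: its best feasible assignment gives total 248.
Every other set of open sites that can feasibly serve all demand totals ≥ 245 even under its best assignment. Minimum: 226.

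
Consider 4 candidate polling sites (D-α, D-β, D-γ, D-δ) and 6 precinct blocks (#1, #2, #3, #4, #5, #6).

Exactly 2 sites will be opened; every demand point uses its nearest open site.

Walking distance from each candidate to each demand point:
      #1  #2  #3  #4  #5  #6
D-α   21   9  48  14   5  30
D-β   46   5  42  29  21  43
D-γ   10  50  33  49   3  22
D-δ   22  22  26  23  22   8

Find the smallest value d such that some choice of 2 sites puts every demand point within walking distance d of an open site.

Open {D-α, D-δ}.
  Farthest demand point is #3 at walking distance 26 (to D-δ); all others are ≤ 26.
With {D-β, D-δ} the worst case is 26.
With {D-γ, D-δ} the worst case is 26.
No size-2 selection achieves below 26.

26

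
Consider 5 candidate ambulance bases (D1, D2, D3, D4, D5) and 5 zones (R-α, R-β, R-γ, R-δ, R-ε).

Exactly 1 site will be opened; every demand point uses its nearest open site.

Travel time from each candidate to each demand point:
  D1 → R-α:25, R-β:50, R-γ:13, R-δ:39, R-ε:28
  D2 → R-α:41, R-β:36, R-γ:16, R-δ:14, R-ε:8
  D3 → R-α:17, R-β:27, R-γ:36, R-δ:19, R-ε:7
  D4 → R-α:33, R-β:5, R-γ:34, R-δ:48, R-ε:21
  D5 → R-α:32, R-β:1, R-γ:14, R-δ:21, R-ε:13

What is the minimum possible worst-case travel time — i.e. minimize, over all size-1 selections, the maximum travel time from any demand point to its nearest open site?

32

Open {D5}.
  Farthest demand point is R-α at travel time 32 (to D5); all others are ≤ 32.
With {D3} the worst case is 36.
With {D2} the worst case is 41.
No size-1 selection achieves below 32.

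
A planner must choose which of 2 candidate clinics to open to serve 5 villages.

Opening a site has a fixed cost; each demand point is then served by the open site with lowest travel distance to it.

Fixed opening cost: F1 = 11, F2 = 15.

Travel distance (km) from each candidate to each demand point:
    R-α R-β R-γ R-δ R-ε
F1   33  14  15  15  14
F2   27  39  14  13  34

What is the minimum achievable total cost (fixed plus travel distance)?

102

Open {F1}: assign each demand point to its cheapest open site.
  R-α→F1 33, R-β→F1 14, R-γ→F1 15, R-δ→F1 15, R-ε→F1 14
  travel distance 91, fixed 11 → total 102.
Compare {F1, F2}: travel distance 82 + fixed 26 = 108.
Compare {F2}: travel distance 127 + fixed 15 = 142.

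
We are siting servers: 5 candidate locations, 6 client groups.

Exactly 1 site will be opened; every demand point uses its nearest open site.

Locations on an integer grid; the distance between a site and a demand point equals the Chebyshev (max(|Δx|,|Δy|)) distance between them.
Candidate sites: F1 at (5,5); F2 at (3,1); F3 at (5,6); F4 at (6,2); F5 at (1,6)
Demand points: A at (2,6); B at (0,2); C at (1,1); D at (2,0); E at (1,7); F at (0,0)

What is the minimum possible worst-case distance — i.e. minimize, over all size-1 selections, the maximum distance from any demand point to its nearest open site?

5

Open {F1}.
  Farthest demand point is B at distance 5 (to F1); all others are ≤ 5.
With {F2} the worst case is 6.
With {F3} the worst case is 6.
No size-1 selection achieves below 5.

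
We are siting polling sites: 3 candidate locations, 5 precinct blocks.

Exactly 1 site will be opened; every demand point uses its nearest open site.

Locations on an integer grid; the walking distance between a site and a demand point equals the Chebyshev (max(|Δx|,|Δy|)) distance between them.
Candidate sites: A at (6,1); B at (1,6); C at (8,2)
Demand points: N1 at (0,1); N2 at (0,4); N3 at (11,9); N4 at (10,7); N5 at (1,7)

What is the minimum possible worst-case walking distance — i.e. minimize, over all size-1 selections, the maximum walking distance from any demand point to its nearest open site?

8

Open {A}.
  Farthest demand point is N3 at walking distance 8 (to A); all others are ≤ 8.
With {C} the worst case is 8.
With {B} the worst case is 10.
No size-1 selection achieves below 8.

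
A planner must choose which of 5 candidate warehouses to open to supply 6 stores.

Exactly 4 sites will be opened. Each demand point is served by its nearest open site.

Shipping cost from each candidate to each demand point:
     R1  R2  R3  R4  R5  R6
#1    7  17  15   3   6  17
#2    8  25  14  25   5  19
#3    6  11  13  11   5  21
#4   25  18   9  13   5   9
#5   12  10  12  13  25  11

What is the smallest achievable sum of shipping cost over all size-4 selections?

Open {#1, #3, #4, #5}.
  R1→#3 6, R2→#5 10, R3→#4 9, R4→#1 3, R5→#3 5, R6→#4 9  ⇒ total 42.
Compare {#1, #2, #3, #4}: total 43.
Compare {#1, #2, #4, #5}: total 43.
No size-4 selection does better; minimum is 42.

42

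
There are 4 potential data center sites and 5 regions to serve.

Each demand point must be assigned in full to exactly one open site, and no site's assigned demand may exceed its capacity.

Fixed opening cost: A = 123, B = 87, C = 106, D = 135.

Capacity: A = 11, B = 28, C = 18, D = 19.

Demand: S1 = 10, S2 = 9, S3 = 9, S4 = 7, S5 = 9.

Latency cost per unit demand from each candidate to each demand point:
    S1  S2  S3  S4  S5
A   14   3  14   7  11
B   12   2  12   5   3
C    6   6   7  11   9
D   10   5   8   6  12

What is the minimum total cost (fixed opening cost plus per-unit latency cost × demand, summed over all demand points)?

474

Open {B, D}; cheapest assignment that respects the capacities:
  B (cap 28, load 25): S2, S4, S5 — cost 9×2 + 7×5 + 9×3 = 80
  D (cap 19, load 19): S1, S3 — cost 10×10 + 9×8 = 172
  Shipping 252, fixed 222 → total 474.
  Any other capacity-feasible assignment to {B, D} ships for at least 252.
Compare {B, C}: its best feasible assignment gives total 483.
Compare {B, C, D}: its best feasible assignment gives total 540.
Every other set of open sites that can feasibly serve all demand totals ≥ 483 even under its best assignment. Minimum: 474.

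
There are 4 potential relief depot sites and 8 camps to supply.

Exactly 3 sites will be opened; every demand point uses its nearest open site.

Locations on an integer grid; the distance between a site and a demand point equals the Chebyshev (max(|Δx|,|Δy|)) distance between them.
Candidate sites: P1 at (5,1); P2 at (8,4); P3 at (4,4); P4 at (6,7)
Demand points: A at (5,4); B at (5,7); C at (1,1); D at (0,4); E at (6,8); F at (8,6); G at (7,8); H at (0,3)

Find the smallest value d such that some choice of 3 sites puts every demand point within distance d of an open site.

Open {P1, P2, P3}.
  Farthest demand point is D at distance 4 (to P3); all others are ≤ 4.
With {P1, P3, P4} the worst case is 4.
With {P2, P3, P4} the worst case is 4.
No size-3 selection achieves below 4.

4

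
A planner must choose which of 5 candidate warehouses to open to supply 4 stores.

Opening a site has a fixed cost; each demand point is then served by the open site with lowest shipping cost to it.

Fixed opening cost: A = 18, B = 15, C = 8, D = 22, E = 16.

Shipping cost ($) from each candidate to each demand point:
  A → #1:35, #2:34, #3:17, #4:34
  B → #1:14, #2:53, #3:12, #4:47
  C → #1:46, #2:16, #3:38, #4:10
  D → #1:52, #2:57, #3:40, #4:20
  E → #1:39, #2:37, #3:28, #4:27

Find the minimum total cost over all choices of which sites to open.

Open {B, C}: assign each demand point to its cheapest open site.
  #1→B 14, #2→C 16, #3→B 12, #4→C 10
  shipping cost 52, fixed 23 → total 75.
Compare {B, C, E}: shipping cost 52 + fixed 39 = 91.
Compare {A, B, C}: shipping cost 52 + fixed 41 = 93.
Compare {B, C, D}: shipping cost 52 + fixed 45 = 97.
All other subsets cost ≥ 91. Minimum total cost: 75.

75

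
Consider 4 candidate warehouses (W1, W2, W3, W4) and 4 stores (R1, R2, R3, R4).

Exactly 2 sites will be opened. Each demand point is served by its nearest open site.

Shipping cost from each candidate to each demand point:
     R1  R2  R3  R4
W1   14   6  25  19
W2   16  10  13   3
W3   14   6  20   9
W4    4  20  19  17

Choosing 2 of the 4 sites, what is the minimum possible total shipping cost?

30

Open {W2, W4}.
  R1→W4 4, R2→W2 10, R3→W2 13, R4→W2 3  ⇒ total 30.
Compare {W1, W2}: total 36.
Compare {W2, W3}: total 36.
No size-2 selection does better; minimum is 30.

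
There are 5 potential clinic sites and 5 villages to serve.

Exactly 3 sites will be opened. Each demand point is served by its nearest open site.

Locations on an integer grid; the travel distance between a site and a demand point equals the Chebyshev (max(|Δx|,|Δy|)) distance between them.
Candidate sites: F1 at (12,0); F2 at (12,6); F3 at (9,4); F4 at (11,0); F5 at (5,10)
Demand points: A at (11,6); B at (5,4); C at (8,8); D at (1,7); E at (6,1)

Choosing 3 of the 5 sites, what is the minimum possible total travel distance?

15

Open {F2, F3, F5}.
  A→F2 1, B→F3 4, C→F5 3, D→F5 4, E→F3 3  ⇒ total 15.
Compare {F1, F3, F5}: total 16.
Compare {F3, F4, F5}: total 16.
No size-3 selection does better; minimum is 15.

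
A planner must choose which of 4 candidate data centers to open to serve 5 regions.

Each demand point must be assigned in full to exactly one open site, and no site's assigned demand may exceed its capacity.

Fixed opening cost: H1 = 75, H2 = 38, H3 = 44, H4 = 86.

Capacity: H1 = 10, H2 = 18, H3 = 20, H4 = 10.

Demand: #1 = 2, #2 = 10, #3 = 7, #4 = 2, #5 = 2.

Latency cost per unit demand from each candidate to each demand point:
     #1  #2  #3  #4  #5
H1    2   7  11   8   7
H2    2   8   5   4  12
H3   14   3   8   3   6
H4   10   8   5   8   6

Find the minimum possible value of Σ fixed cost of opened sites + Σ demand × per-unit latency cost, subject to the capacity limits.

Open {H2, H3}; cheapest assignment that respects the capacities:
  H2 (cap 18, load 9): #1, #3 — cost 2×2 + 7×5 = 39
  H3 (cap 20, load 14): #2, #4, #5 — cost 10×3 + 2×3 + 2×6 = 48
  Shipping 87, fixed 82 → total 169.
  Any other capacity-feasible assignment to {H2, H3} ships for at least 87.
Compare {H1, H3}: its best feasible assignment gives total 229.
Compare {H3, H4}: its best feasible assignment gives total 233.
Every other set of open sites that can feasibly serve all demand totals ≥ 229 even under its best assignment. Minimum: 169.

169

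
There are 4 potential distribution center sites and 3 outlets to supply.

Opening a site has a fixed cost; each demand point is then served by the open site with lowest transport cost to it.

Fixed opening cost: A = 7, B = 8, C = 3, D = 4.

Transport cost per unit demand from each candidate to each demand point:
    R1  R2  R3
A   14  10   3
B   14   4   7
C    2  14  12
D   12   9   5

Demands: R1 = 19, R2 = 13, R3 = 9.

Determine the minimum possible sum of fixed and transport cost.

Open {A, B, C}: assign each demand point to its cheapest open site.
  R1→C 19×2=38, R2→B 13×4=52, R3→A 9×3=27
  transport cost 117, fixed 18 → total 135.
Compare {A, B, C, D}: transport cost 117 + fixed 22 = 139.
Compare {B, C, D}: transport cost 135 + fixed 15 = 150.
Compare {B, C}: transport cost 153 + fixed 11 = 164.
All other subsets cost ≥ 139. Minimum total cost: 135.

135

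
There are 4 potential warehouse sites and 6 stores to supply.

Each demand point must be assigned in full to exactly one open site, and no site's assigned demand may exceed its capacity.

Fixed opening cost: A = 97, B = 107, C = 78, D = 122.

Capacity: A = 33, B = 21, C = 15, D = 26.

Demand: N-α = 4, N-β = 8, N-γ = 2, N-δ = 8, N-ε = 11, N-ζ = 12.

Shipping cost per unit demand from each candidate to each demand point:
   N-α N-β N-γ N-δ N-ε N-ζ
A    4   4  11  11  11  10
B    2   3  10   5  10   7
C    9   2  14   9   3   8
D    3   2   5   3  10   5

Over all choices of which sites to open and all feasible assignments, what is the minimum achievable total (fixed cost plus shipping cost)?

Open {B, C, D}; cheapest assignment that respects the capacities:
  B (cap 21, load 12): N-α, N-β — cost 4×2 + 8×3 = 32
  C (cap 15, load 11): N-ε — cost 11×3 = 33
  D (cap 26, load 22): N-γ, N-δ, N-ζ — cost 2×5 + 8×3 + 12×5 = 94
  Shipping 159, fixed 307 → total 466.
  Any other capacity-feasible assignment to {B, C, D} ships for at least 159.
Compare {A, C, D}: its best feasible assignment gives total 468.
Compare {B, D}: its best feasible assignment gives total 469.
Every other set of open sites that can feasibly serve all demand totals ≥ 468 even under its best assignment. Minimum: 466.

466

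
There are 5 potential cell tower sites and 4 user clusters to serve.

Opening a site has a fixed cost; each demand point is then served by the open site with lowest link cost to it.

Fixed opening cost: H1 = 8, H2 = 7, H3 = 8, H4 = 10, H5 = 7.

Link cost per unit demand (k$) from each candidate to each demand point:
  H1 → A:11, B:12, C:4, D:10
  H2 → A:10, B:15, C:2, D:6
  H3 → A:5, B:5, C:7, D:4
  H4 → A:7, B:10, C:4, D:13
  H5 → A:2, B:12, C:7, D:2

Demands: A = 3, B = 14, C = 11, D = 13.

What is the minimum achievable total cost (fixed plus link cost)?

146

Open {H2, H3, H5}: assign each demand point to its cheapest open site.
  A→H5 3×2=6, B→H3 14×5=70, C→H2 11×2=22, D→H5 13×2=26
  link cost 124, fixed 22 → total 146.
Compare {H1, H2, H3, H5}: link cost 124 + fixed 30 = 154.
Compare {H2, H3, H4, H5}: link cost 124 + fixed 32 = 156.
Compare {H1, H2, H3, H4, H5}: link cost 124 + fixed 40 = 164.
All other subsets cost ≥ 154. Minimum total cost: 146.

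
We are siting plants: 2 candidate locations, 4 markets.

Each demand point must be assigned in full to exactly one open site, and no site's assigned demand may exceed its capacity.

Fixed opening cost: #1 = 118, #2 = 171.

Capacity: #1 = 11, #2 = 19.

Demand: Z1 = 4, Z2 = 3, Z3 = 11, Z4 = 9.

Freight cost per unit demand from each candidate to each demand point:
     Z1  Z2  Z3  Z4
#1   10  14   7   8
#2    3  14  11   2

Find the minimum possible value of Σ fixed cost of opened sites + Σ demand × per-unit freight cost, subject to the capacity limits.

Open {#1, #2}; cheapest assignment that respects the capacities:
  #1 (cap 11, load 11): Z3 — cost 11×7 = 77
  #2 (cap 19, load 16): Z1, Z2, Z4 — cost 4×3 + 3×14 + 9×2 = 72
  Shipping 149, fixed 289 → total 438.
  Any other capacity-feasible assignment to {#1, #2} ships for at least 149.
Total demand is 27 and no other set of sites has combined capacity ≥ 27, so {#1, #2} is the only feasible choice of open sites. Minimum: 438.

438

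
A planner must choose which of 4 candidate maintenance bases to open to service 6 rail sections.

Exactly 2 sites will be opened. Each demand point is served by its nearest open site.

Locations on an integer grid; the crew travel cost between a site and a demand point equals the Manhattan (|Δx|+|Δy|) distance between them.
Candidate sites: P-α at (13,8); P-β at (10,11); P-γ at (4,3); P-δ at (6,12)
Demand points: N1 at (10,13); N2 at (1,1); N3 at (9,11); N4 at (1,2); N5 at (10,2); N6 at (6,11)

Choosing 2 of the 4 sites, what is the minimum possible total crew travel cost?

Open {P-β, P-γ}.
  N1→P-β 2, N2→P-γ 5, N3→P-β 1, N4→P-γ 4, N5→P-γ 7, N6→P-β 4  ⇒ total 23.
Compare {P-γ, P-δ}: total 26.
Compare {P-α, P-γ}: total 41.
No size-2 selection does better; minimum is 23.

23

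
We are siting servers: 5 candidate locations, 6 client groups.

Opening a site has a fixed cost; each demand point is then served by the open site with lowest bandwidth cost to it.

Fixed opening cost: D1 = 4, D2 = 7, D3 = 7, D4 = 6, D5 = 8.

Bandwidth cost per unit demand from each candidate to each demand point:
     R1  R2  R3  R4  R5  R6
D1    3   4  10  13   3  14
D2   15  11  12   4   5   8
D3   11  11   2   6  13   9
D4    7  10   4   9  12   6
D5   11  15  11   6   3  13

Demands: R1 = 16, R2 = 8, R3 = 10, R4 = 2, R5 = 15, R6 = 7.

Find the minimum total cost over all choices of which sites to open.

216

Open {D1, D3, D4}: assign each demand point to its cheapest open site.
  R1→D1 16×3=48, R2→D1 8×4=32, R3→D3 10×2=20, R4→D3 2×6=12, R5→D1 15×3=45, R6→D4 7×6=42
  bandwidth cost 199, fixed 17 → total 216.
Compare {D1, D2, D3, D4}: bandwidth cost 195 + fixed 24 = 219.
Compare {D1, D3, D4, D5}: bandwidth cost 199 + fixed 25 = 224.
Compare {D1, D2, D3}: bandwidth cost 209 + fixed 18 = 227.
All other subsets cost ≥ 219. Minimum total cost: 216.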